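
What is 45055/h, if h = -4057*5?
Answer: -9011/4057 ≈ -2.2211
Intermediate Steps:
h = -20285
45055/h = 45055/(-20285) = 45055*(-1/20285) = -9011/4057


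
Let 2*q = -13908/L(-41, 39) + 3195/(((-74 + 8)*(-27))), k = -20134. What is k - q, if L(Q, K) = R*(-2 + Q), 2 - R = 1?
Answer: -345610801/17028 ≈ -20297.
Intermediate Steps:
R = 1 (R = 2 - 1*1 = 2 - 1 = 1)
L(Q, K) = -2 + Q (L(Q, K) = 1*(-2 + Q) = -2 + Q)
q = 2769049/17028 (q = (-13908/(-2 - 41) + 3195/(((-74 + 8)*(-27))))/2 = (-13908/(-43) + 3195/((-66*(-27))))/2 = (-13908*(-1/43) + 3195/1782)/2 = (13908/43 + 3195*(1/1782))/2 = (13908/43 + 355/198)/2 = (½)*(2769049/8514) = 2769049/17028 ≈ 162.62)
k - q = -20134 - 1*2769049/17028 = -20134 - 2769049/17028 = -345610801/17028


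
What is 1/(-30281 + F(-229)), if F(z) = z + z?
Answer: -1/30739 ≈ -3.2532e-5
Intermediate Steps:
F(z) = 2*z
1/(-30281 + F(-229)) = 1/(-30281 + 2*(-229)) = 1/(-30281 - 458) = 1/(-30739) = -1/30739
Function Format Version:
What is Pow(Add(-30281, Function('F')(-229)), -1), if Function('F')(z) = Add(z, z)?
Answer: Rational(-1, 30739) ≈ -3.2532e-5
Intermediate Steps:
Function('F')(z) = Mul(2, z)
Pow(Add(-30281, Function('F')(-229)), -1) = Pow(Add(-30281, Mul(2, -229)), -1) = Pow(Add(-30281, -458), -1) = Pow(-30739, -1) = Rational(-1, 30739)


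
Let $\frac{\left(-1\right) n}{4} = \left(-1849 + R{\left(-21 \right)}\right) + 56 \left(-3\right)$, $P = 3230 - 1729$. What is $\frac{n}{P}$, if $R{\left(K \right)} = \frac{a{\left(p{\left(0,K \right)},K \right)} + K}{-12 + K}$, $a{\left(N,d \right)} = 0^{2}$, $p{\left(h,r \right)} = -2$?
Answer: $\frac{88720}{16511} \approx 5.3734$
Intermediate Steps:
$a{\left(N,d \right)} = 0$
$R{\left(K \right)} = \frac{K}{-12 + K}$ ($R{\left(K \right)} = \frac{0 + K}{-12 + K} = \frac{K}{-12 + K}$)
$P = 1501$ ($P = 3230 - 1729 = 1501$)
$n = \frac{88720}{11}$ ($n = - 4 \left(\left(-1849 - \frac{21}{-12 - 21}\right) + 56 \left(-3\right)\right) = - 4 \left(\left(-1849 - \frac{21}{-33}\right) - 168\right) = - 4 \left(\left(-1849 - - \frac{7}{11}\right) - 168\right) = - 4 \left(\left(-1849 + \frac{7}{11}\right) - 168\right) = - 4 \left(- \frac{20332}{11} - 168\right) = \left(-4\right) \left(- \frac{22180}{11}\right) = \frac{88720}{11} \approx 8065.5$)
$\frac{n}{P} = \frac{88720}{11 \cdot 1501} = \frac{88720}{11} \cdot \frac{1}{1501} = \frac{88720}{16511}$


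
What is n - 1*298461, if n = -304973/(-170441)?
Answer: -50869686328/170441 ≈ -2.9846e+5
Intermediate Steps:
n = 304973/170441 (n = -304973*(-1/170441) = 304973/170441 ≈ 1.7893)
n - 1*298461 = 304973/170441 - 1*298461 = 304973/170441 - 298461 = -50869686328/170441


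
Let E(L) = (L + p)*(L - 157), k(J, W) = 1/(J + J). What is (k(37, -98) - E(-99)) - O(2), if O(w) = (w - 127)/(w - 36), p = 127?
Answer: 4506368/629 ≈ 7164.3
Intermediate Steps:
k(J, W) = 1/(2*J)
E(L) = (-157 + L)*(127 + L) (E(L) = (L + 127)*(L - 157) = (127 + L)*(-157 + L) = (-157 + L)*(127 + L))
O(w) = (-127 + w)/(-36 + w)
(k(37, -98) - E(-99)) - O(2) = ((½)/37 - (-19939 + (-99)² - 30*(-99))) - (-127 + 2)/(-36 + 2) = ((½)*(1/37) - (-19939 + 9801 + 2970)) - (-125)/(-34) = (1/74 - 1*(-7168)) - (-1)*(-125)/34 = (1/74 + 7168) - 1*125/34 = 530433/74 - 125/34 = 4506368/629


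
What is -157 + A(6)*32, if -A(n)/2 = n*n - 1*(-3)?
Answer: -2653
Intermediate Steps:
A(n) = -6 - 2*n² (A(n) = -2*(n*n - 1*(-3)) = -2*(n² + 3) = -2*(3 + n²) = -6 - 2*n²)
-157 + A(6)*32 = -157 + (-6 - 2*6²)*32 = -157 + (-6 - 2*36)*32 = -157 + (-6 - 72)*32 = -157 - 78*32 = -157 - 2496 = -2653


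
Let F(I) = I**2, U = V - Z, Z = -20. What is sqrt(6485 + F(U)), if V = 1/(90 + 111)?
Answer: sqrt(278168926)/201 ≈ 82.977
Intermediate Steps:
V = 1/201 ≈ 0.0049751
U = 4021/201 (U = 1/201 - 1*(-20) = 1/201 + 20 = 4021/201 ≈ 20.005)
sqrt(6485 + F(U)) = sqrt(6485 + (4021/201)**2) = sqrt(6485 + 16168441/40401) = sqrt(278168926/40401) = sqrt(278168926)/201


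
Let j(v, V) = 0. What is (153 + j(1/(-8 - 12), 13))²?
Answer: 23409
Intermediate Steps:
(153 + j(1/(-8 - 12), 13))² = (153 + 0)² = 153² = 23409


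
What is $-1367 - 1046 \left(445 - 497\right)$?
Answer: $53025$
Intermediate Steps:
$-1367 - 1046 \left(445 - 497\right) = -1367 - -54392 = -1367 + 54392 = 53025$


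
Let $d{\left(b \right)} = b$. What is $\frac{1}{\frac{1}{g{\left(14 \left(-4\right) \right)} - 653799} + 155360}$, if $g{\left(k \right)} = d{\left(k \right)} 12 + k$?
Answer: $\frac{654527}{101687314719} \approx 6.4367 \cdot 10^{-6}$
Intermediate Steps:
$g{\left(k \right)} = 13 k$ ($g{\left(k \right)} = k 12 + k = 12 k + k = 13 k$)
$\frac{1}{\frac{1}{g{\left(14 \left(-4\right) \right)} - 653799} + 155360} = \frac{1}{\frac{1}{13 \cdot 14 \left(-4\right) - 653799} + 155360} = \frac{1}{\frac{1}{13 \left(-56\right) - 653799} + 155360} = \frac{1}{\frac{1}{-728 - 653799} + 155360} = \frac{1}{\frac{1}{-654527} + 155360} = \frac{1}{- \frac{1}{654527} + 155360} = \frac{1}{\frac{101687314719}{654527}} = \frac{654527}{101687314719}$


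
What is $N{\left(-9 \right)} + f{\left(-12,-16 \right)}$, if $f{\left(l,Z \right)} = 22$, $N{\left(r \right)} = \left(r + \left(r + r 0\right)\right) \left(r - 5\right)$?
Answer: $274$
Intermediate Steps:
$N{\left(r \right)} = 2 r \left(-5 + r\right)$ ($N{\left(r \right)} = \left(r + \left(r + 0\right)\right) \left(-5 + r\right) = \left(r + r\right) \left(-5 + r\right) = 2 r \left(-5 + r\right)$)
$N{\left(-9 \right)} + f{\left(-12,-16 \right)} = 2 \left(-9\right) \left(-5 - 9\right) + 22 = 2 \left(-9\right) \left(-14\right) + 22 = 252 + 22 = 274$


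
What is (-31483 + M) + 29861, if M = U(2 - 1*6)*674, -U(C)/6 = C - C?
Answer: -1622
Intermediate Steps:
U(C) = 0 (U(C) = -6*(C - C) = -6*0 = 0)
M = 0 (M = 0*674 = 0)
(-31483 + M) + 29861 = (-31483 + 0) + 29861 = -31483 + 29861 = -1622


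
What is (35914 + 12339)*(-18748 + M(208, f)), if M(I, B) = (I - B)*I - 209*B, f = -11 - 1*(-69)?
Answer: 15923490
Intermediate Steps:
f = 58 (f = -11 + 69 = 58)
M(I, B) = -209*B + I*(I - B) (M(I, B) = I*(I - B) - 209*B = -209*B + I*(I - B))
(35914 + 12339)*(-18748 + M(208, f)) = (35914 + 12339)*(-18748 + (208² - 209*58 - 1*58*208)) = 48253*(-18748 + (43264 - 12122 - 12064)) = 48253*(-18748 + 19078) = 48253*330 = 15923490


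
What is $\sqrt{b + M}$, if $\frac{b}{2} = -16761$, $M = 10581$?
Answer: $3 i \sqrt{2549} \approx 151.46 i$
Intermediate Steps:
$b = -33522$ ($b = 2 \left(-16761\right) = -33522$)
$\sqrt{b + M} = \sqrt{-33522 + 10581} = \sqrt{-22941} = 3 i \sqrt{2549}$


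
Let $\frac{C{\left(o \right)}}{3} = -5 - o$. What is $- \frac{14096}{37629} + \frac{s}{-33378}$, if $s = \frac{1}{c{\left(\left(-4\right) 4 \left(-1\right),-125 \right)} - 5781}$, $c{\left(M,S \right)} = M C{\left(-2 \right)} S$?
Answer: $- \frac{638777131189}{1705203214542} \approx -0.3746$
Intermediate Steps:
$C{\left(o \right)} = -15 - 3 o$ ($C{\left(o \right)} = 3 \left(-5 - o\right) = -15 - 3 o$)
$c{\left(M,S \right)} = - 9 M S$ ($c{\left(M,S \right)} = M \left(-15 - -6\right) S = M \left(-15 + 6\right) S = M \left(-9\right) S = - 9 M S$)
$s = \frac{1}{12219}$ ($s = \frac{1}{\left(-9\right) \left(-4\right) 4 \left(-1\right) \left(-125\right) - 5781} = \frac{1}{\left(-9\right) \left(\left(-16\right) \left(-1\right)\right) \left(-125\right) - 5781} = \frac{1}{\left(-9\right) 16 \left(-125\right) - 5781} = \frac{1}{18000 - 5781} = \frac{1}{12219} \approx 8.184 \cdot 10^{-5}$)
$- \frac{14096}{37629} + \frac{s}{-33378} = - \frac{14096}{37629} + \frac{1}{12219 \left(-33378\right)} = \left(-14096\right) \frac{1}{37629} + \frac{1}{12219} \left(- \frac{1}{33378}\right) = - \frac{14096}{37629} - \frac{1}{407845782} = - \frac{638777131189}{1705203214542}$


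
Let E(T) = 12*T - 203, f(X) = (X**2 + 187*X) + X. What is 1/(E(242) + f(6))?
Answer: 1/3865 ≈ 0.00025873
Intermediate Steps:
f(X) = X**2 + 188*X
E(T) = -203 + 12*T
1/(E(242) + f(6)) = 1/((-203 + 12*242) + 6*(188 + 6)) = 1/((-203 + 2904) + 6*194) = 1/(2701 + 1164) = 1/3865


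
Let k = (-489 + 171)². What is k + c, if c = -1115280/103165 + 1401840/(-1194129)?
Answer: 1963155805396/19415653 ≈ 1.0111e+5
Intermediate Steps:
k = 101124 (k = (-318)² = 101124)
c = -232688576/19415653 (c = -1115280*1/103165 + 1401840*(-1/1194129) = -223056/20633 - 51920/44227 = -232688576/19415653 ≈ -11.985)
k + c = 101124 - 232688576/19415653 = 1963155805396/19415653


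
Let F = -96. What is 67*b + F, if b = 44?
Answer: 2852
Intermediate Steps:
67*b + F = 67*44 - 96 = 2948 - 96 = 2852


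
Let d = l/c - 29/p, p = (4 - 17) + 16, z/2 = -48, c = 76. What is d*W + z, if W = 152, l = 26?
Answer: -4540/3 ≈ -1513.3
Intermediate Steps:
z = -96 (z = 2*(-48) = -96)
p = 3 (p = -13 + 16 = 3)
d = -1063/114 (d = 26/76 - 29/3 = 26*(1/76) - 29*⅓ = 13/38 - 29/3 = -1063/114 ≈ -9.3246)
d*W + z = -1063/114*152 - 96 = -4252/3 - 96 = -4540/3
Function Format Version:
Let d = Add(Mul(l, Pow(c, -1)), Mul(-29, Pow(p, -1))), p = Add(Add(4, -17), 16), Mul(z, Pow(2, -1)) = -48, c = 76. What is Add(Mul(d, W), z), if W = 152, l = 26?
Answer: Rational(-4540, 3) ≈ -1513.3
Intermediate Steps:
z = -96 (z = Mul(2, -48) = -96)
p = 3 (p = Add(-13, 16) = 3)
d = Rational(-1063, 114) (d = Add(Mul(26, Pow(76, -1)), Mul(-29, Pow(3, -1))) = Add(Mul(26, Rational(1, 76)), Mul(-29, Rational(1, 3))) = Add(Rational(13, 38), Rational(-29, 3)) = Rational(-1063, 114) ≈ -9.3246)
Add(Mul(d, W), z) = Add(Mul(Rational(-1063, 114), 152), -96) = Add(Rational(-4252, 3), -96) = Rational(-4540, 3)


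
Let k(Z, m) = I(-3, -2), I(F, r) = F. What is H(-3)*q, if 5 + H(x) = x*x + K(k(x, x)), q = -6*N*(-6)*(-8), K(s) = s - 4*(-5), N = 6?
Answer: -36288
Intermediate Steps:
k(Z, m) = -3
K(s) = 20 + s (K(s) = s + 20 = 20 + s)
q = -1728 (q = -6*6*(-6)*(-8) = -(-216)*(-8) = -6*288 = -1728)
H(x) = 12 + x² (H(x) = -5 + (x*x + (20 - 3)) = -5 + (x² + 17) = -5 + (17 + x²) = 12 + x²)
H(-3)*q = (12 + (-3)²)*(-1728) = (12 + 9)*(-1728) = 21*(-1728) = -36288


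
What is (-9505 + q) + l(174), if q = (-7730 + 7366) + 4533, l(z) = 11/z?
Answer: -928453/174 ≈ -5335.9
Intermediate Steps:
q = 4169 (q = -364 + 4533 = 4169)
(-9505 + q) + l(174) = (-9505 + 4169) + 11/174 = -5336 + 11*(1/174) = -5336 + 11/174 = -928453/174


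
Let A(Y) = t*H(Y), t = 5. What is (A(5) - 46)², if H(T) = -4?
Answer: 4356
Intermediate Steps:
A(Y) = -20 (A(Y) = 5*(-4) = -20)
(A(5) - 46)² = (-20 - 46)² = (-66)² = 4356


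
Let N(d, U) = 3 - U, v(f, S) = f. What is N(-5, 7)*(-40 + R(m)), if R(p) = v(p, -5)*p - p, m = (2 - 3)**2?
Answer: 160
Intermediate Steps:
m = 1 (m = (-1)**2 = 1)
R(p) = p**2 - p (R(p) = p*p - p = p**2 - p)
N(-5, 7)*(-40 + R(m)) = (3 - 1*7)*(-40 + 1*(-1 + 1)) = (3 - 7)*(-40 + 1*0) = -4*(-40 + 0) = -4*(-40) = 160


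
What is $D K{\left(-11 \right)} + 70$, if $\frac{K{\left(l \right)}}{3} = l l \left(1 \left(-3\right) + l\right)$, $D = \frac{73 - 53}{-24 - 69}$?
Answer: $\frac{36050}{31} \approx 1162.9$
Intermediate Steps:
$D = - \frac{20}{93}$ ($D = \frac{20}{-93} = 20 \left(- \frac{1}{93}\right) = - \frac{20}{93} \approx -0.21505$)
$K{\left(l \right)} = 3 l^{2} \left(-3 + l\right)$ ($K{\left(l \right)} = 3 l l \left(1 \left(-3\right) + l\right) = 3 l^{2} \left(-3 + l\right)$)
$D K{\left(-11 \right)} + 70 = - \frac{20 \cdot 3 \left(-11\right)^{2} \left(-3 - 11\right)}{93} + 70 = - \frac{20 \cdot 3 \cdot 121 \left(-14\right)}{93} + 70 = \left(- \frac{20}{93}\right) \left(-5082\right) + 70 = \frac{33880}{31} + 70 = \frac{36050}{31}$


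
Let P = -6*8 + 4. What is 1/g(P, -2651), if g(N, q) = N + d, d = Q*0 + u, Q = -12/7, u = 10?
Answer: -1/34 ≈ -0.029412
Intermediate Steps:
P = -44 (P = -48 + 4 = -44)
Q = -12/7 (Q = -12*⅐ = -12/7 ≈ -1.7143)
d = 10 (d = -12/7*0 + 10 = 0 + 10 = 10)
g(N, q) = 10 + N (g(N, q) = N + 10 = 10 + N)
1/g(P, -2651) = 1/(10 - 44) = 1/(-34) = -1/34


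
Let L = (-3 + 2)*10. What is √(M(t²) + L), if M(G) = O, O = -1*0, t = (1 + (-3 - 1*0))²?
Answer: I*√10 ≈ 3.1623*I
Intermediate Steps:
t = 4 (t = (1 + (-3 + 0))² = (1 - 3)² = (-2)² = 4)
O = 0
M(G) = 0
L = -10 (L = -1*10 = -10)
√(M(t²) + L) = √(0 - 10) = √(-10) = I*√10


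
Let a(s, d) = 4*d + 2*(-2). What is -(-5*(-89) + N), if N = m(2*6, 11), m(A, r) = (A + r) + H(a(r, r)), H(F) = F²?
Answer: -2068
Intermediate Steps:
a(s, d) = -4 + 4*d (a(s, d) = 4*d - 4 = -4 + 4*d)
m(A, r) = A + r + (-4 + 4*r)² (m(A, r) = (A + r) + (-4 + 4*r)² = A + r + (-4 + 4*r)²)
N = 1623 (N = 2*6 + 11 + 16*(-1 + 11)² = 12 + 11 + 16*10² = 12 + 11 + 16*100 = 12 + 11 + 1600 = 1623)
-(-5*(-89) + N) = -(-5*(-89) + 1623) = -(445 + 1623) = -1*2068 = -2068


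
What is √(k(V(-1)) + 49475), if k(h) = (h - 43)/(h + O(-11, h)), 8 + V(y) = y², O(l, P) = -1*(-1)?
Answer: 5*√17814/3 ≈ 222.45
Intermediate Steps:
O(l, P) = 1
V(y) = -8 + y²
k(h) = (-43 + h)/(1 + h) (k(h) = (h - 43)/(h + 1) = (-43 + h)/(1 + h))
√(k(V(-1)) + 49475) = √((-43 + (-8 + (-1)²))/(1 + (-8 + (-1)²)) + 49475) = √((-43 + (-8 + 1))/(1 + (-8 + 1)) + 49475) = √((-43 - 7)/(1 - 7) + 49475) = √(-50/(-6) + 49475) = √(-⅙*(-50) + 49475) = √(25/3 + 49475) = √(148450/3) = 5*√17814/3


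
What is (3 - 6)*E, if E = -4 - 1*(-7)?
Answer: -9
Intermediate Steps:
E = 3 (E = -4 + 7 = 3)
(3 - 6)*E = (3 - 6)*3 = -3*3 = -9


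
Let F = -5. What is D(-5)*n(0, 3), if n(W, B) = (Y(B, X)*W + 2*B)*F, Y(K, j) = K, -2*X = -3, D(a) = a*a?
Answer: -750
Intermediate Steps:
D(a) = a²
X = 3/2 (X = -½*(-3) = 3/2 ≈ 1.5000)
n(W, B) = -10*B - 5*B*W (n(W, B) = (B*W + 2*B)*(-5) = (2*B + B*W)*(-5) = -10*B - 5*B*W)
D(-5)*n(0, 3) = (-5)²*(5*3*(-2 - 1*0)) = 25*(5*3*(-2 + 0)) = 25*(5*3*(-2)) = 25*(-30) = -750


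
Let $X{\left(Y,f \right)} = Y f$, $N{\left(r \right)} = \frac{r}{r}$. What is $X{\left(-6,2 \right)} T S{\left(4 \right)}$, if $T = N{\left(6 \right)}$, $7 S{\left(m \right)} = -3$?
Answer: $\frac{36}{7} \approx 5.1429$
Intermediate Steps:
$S{\left(m \right)} = - \frac{3}{7}$ ($S{\left(m \right)} = \frac{1}{7} \left(-3\right) = - \frac{3}{7}$)
$N{\left(r \right)} = 1$
$T = 1$
$X{\left(-6,2 \right)} T S{\left(4 \right)} = \left(-6\right) 2 \cdot 1 \left(- \frac{3}{7}\right) = \left(-12\right) 1 \left(- \frac{3}{7}\right) = \left(-12\right) \left(- \frac{3}{7}\right) = \frac{36}{7}$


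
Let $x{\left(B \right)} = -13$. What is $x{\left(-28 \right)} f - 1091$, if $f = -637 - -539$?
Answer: $183$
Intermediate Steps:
$f = -98$ ($f = -637 + 539 = -98$)
$x{\left(-28 \right)} f - 1091 = \left(-13\right) \left(-98\right) - 1091 = 1274 - 1091 = 183$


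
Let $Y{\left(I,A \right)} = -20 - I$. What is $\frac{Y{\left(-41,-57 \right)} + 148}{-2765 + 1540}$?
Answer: $- \frac{169}{1225} \approx -0.13796$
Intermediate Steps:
$\frac{Y{\left(-41,-57 \right)} + 148}{-2765 + 1540} = \frac{\left(-20 - -41\right) + 148}{-2765 + 1540} = \frac{\left(-20 + 41\right) + 148}{-1225} = \left(21 + 148\right) \left(- \frac{1}{1225}\right) = 169 \left(- \frac{1}{1225}\right) = - \frac{169}{1225}$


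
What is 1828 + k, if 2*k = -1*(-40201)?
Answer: 43857/2 ≈ 21929.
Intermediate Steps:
k = 40201/2 (k = (-1*(-40201))/2 = (½)*40201 = 40201/2 ≈ 20101.)
1828 + k = 1828 + 40201/2 = 43857/2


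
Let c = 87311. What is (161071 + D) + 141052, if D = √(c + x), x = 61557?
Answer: 302123 + 2*√37217 ≈ 3.0251e+5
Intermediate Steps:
D = 2*√37217 (D = √(87311 + 61557) = √148868 = 2*√37217 ≈ 385.83)
(161071 + D) + 141052 = (161071 + 2*√37217) + 141052 = 302123 + 2*√37217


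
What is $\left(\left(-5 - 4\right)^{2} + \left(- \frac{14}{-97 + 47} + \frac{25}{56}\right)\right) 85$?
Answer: $\frac{1945089}{280} \approx 6946.8$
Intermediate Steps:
$\left(\left(-5 - 4\right)^{2} + \left(- \frac{14}{-97 + 47} + \frac{25}{56}\right)\right) 85 = \left(\left(-9\right)^{2} + \left(- \frac{14}{-50} + 25 \cdot \frac{1}{56}\right)\right) 85 = \left(81 + \left(\left(-14\right) \left(- \frac{1}{50}\right) + \frac{25}{56}\right)\right) 85 = \left(81 + \left(\frac{7}{25} + \frac{25}{56}\right)\right) 85 = \left(81 + \frac{1017}{1400}\right) 85 = \frac{114417}{1400} \cdot 85 = \frac{1945089}{280}$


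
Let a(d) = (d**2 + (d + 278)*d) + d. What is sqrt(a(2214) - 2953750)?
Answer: 2*sqrt(1866887) ≈ 2732.7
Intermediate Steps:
a(d) = d + d**2 + d*(278 + d) (a(d) = (d**2 + (278 + d)*d) + d = (d**2 + d*(278 + d)) + d = d + d**2 + d*(278 + d))
sqrt(a(2214) - 2953750) = sqrt(2214*(279 + 2*2214) - 2953750) = sqrt(2214*(279 + 4428) - 2953750) = sqrt(2214*4707 - 2953750) = sqrt(10421298 - 2953750) = sqrt(7467548) = 2*sqrt(1866887)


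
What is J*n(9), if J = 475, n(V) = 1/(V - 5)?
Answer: 475/4 ≈ 118.75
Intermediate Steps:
n(V) = 1/(-5 + V)
J*n(9) = 475/(-5 + 9) = 475/4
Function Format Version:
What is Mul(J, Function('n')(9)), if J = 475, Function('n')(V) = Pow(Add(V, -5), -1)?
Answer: Rational(475, 4) ≈ 118.75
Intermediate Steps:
Function('n')(V) = Pow(Add(-5, V), -1)
Mul(J, Function('n')(9)) = Mul(475, Pow(Add(-5, 9), -1)) = Mul(475, Pow(4, -1)) = Mul(475, Rational(1, 4)) = Rational(475, 4)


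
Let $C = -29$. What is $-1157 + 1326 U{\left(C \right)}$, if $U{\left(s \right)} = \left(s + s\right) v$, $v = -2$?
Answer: $152659$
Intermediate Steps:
$U{\left(s \right)} = - 4 s$ ($U{\left(s \right)} = \left(s + s\right) \left(-2\right) = 2 s \left(-2\right) = - 4 s$)
$-1157 + 1326 U{\left(C \right)} = -1157 + 1326 \left(\left(-4\right) \left(-29\right)\right) = -1157 + 1326 \cdot 116 = -1157 + 153816 = 152659$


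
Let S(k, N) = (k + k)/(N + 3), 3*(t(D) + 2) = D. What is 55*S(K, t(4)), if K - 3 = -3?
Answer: 0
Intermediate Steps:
t(D) = -2 + D/3
K = 0 (K = 3 - 3 = 0)
S(k, N) = 2*k/(3 + N) (S(k, N) = (2*k)/(3 + N) = 2*k/(3 + N))
55*S(K, t(4)) = 55*(2*0/(3 + (-2 + (⅓)*4))) = 55*(2*0/(3 + (-2 + 4/3))) = 55*(2*0/(3 - ⅔)) = 55*(2*0/(7/3)) = 55*(2*0*(3/7)) = 55*0 = 0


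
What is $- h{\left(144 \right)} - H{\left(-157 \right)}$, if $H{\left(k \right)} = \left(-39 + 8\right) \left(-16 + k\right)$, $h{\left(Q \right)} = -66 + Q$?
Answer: $-5441$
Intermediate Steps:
$H{\left(k \right)} = 496 - 31 k$ ($H{\left(k \right)} = - 31 \left(-16 + k\right) = 496 - 31 k$)
$- h{\left(144 \right)} - H{\left(-157 \right)} = - (-66 + 144) - \left(496 - -4867\right) = \left(-1\right) 78 - \left(496 + 4867\right) = -78 - 5363 = -5441$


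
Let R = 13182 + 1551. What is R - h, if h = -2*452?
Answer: 15637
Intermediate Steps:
h = -904
R = 14733
R - h = 14733 - 1*(-904) = 14733 + 904 = 15637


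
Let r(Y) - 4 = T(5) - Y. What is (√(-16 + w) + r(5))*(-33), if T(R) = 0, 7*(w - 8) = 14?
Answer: 33 - 33*I*√6 ≈ 33.0 - 80.833*I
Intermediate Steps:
w = 10 (w = 8 + (⅐)*14 = 8 + 2 = 10)
r(Y) = 4 - Y (r(Y) = 4 + (0 - Y) = 4 - Y)
(√(-16 + w) + r(5))*(-33) = (√(-16 + 10) + (4 - 1*5))*(-33) = (√(-6) + (4 - 5))*(-33) = (I*√6 - 1)*(-33) = (-1 + I*√6)*(-33) = 33 - 33*I*√6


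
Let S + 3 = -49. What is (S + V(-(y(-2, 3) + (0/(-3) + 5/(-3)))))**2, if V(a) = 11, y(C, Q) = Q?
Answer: 1681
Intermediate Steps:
S = -52 (S = -3 - 49 = -52)
(S + V(-(y(-2, 3) + (0/(-3) + 5/(-3)))))**2 = (-52 + 11)**2 = (-41)**2 = 1681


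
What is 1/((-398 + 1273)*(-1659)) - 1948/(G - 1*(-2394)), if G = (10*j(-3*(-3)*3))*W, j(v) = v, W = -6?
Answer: -471294379/187259625 ≈ -2.5168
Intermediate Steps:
G = -1620 (G = (10*(-3*(-3)*3))*(-6) = (10*(9*3))*(-6) = (10*27)*(-6) = 270*(-6) = -1620)
1/((-398 + 1273)*(-1659)) - 1948/(G - 1*(-2394)) = 1/((-398 + 1273)*(-1659)) - 1948/(-1620 - 1*(-2394)) = -1/1659/875 - 1948/(-1620 + 2394) = (1/875)*(-1/1659) - 1948/774 = -1/1451625 - 1948*1/774 = -1/1451625 - 974/387 = -471294379/187259625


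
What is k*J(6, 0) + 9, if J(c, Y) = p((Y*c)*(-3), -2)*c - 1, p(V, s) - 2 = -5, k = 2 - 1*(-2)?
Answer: -67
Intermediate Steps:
k = 4 (k = 2 + 2 = 4)
p(V, s) = -3 (p(V, s) = 2 - 5 = -3)
J(c, Y) = -1 - 3*c (J(c, Y) = -3*c - 1 = -1 - 3*c)
k*J(6, 0) + 9 = 4*(-1 - 3*6) + 9 = 4*(-1 - 18) + 9 = 4*(-19) + 9 = -76 + 9 = -67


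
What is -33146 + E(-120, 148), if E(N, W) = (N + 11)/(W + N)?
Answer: -928197/28 ≈ -33150.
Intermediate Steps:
E(N, W) = (11 + N)/(N + W)
-33146 + E(-120, 148) = -33146 + (11 - 120)/(-120 + 148) = -33146 - 109/28 = -928197/28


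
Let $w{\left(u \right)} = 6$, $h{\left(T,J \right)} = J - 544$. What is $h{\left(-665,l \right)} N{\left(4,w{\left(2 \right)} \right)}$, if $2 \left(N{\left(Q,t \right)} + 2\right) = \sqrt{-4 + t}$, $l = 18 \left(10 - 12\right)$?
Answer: $1160 - 290 \sqrt{2} \approx 749.88$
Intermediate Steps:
$l = -36$ ($l = 18 \left(-2\right) = -36$)
$h{\left(T,J \right)} = -544 + J$
$N{\left(Q,t \right)} = -2 + \frac{\sqrt{-4 + t}}{2}$
$h{\left(-665,l \right)} N{\left(4,w{\left(2 \right)} \right)} = \left(-544 - 36\right) \left(-2 + \frac{\sqrt{-4 + 6}}{2}\right) = - 580 \left(-2 + \frac{\sqrt{2}}{2}\right) = 1160 - 290 \sqrt{2}$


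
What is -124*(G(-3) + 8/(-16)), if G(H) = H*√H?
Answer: 62 + 372*I*√3 ≈ 62.0 + 644.32*I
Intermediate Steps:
G(H) = H^(3/2)
-124*(G(-3) + 8/(-16)) = -124*((-3)^(3/2) + 8/(-16)) = -124*(-3*I*√3 - 1/16*8) = -124*(-3*I*√3 - ½) = -124*(-½ - 3*I*√3) = 62 + 372*I*√3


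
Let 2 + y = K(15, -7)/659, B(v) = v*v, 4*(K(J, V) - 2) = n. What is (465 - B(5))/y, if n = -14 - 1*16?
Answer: -579920/2647 ≈ -219.09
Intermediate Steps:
n = -30 (n = -14 - 16 = -30)
K(J, V) = -11/2 (K(J, V) = 2 + (¼)*(-30) = 2 - 15/2 = -11/2)
B(v) = v²
y = -2647/1318 (y = -2 - 11/2/659 = -2 - 11/2*1/659 = -2 - 11/1318 = -2647/1318 ≈ -2.0083)
(465 - B(5))/y = (465 - 1*5²)/(-2647/1318) = (465 - 1*25)*(-1318/2647) = (465 - 25)*(-1318/2647) = 440*(-1318/2647) = -579920/2647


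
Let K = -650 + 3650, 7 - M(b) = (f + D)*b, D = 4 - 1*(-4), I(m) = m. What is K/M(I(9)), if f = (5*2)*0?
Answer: -600/13 ≈ -46.154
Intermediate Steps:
D = 8 (D = 4 + 4 = 8)
f = 0 (f = 10*0 = 0)
M(b) = 7 - 8*b (M(b) = 7 - (0 + 8)*b = 7 - 8*b)
K = 3000
K/M(I(9)) = 3000/(7 - 8*9) = 3000/(7 - 72) = 3000/(-65) = 3000*(-1/65) = -600/13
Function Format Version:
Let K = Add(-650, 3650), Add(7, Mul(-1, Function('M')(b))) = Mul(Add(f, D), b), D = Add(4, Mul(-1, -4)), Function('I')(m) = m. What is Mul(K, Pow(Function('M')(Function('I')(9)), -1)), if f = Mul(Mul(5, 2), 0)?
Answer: Rational(-600, 13) ≈ -46.154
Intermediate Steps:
D = 8 (D = Add(4, 4) = 8)
f = 0 (f = Mul(10, 0) = 0)
Function('M')(b) = Add(7, Mul(-8, b)) (Function('M')(b) = Add(7, Mul(-1, Mul(Add(0, 8), b))) = Add(7, Mul(-1, Mul(8, b))) = Add(7, Mul(-8, b)))
K = 3000
Mul(K, Pow(Function('M')(Function('I')(9)), -1)) = Mul(3000, Pow(Add(7, Mul(-8, 9)), -1)) = Mul(3000, Pow(Add(7, -72), -1)) = Mul(3000, Pow(-65, -1)) = Mul(3000, Rational(-1, 65)) = Rational(-600, 13)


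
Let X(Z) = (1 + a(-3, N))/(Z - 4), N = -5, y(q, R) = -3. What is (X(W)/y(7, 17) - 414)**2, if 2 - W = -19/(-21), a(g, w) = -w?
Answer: 635644944/3721 ≈ 1.7083e+5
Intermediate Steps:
W = 23/21 (W = 2 - (-19)/(-21) = 2 - (-19)*(-1)/21 = 2 - 1*19/21 = 2 - 19/21 = 23/21 ≈ 1.0952)
X(Z) = 6/(-4 + Z) (X(Z) = (1 - 1*(-5))/(Z - 4) = (1 + 5)/(-4 + Z) = 6/(-4 + Z))
(X(W)/y(7, 17) - 414)**2 = ((6/(-4 + 23/21))/(-3) - 414)**2 = ((6/(-61/21))*(-1/3) - 414)**2 = ((6*(-21/61))*(-1/3) - 414)**2 = (-126/61*(-1/3) - 414)**2 = (42/61 - 414)**2 = (-25212/61)**2 = 635644944/3721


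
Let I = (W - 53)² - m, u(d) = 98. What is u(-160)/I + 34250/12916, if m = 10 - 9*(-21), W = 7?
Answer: 33461509/12379986 ≈ 2.7029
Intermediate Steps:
m = 199 (m = 10 + 189 = 199)
I = 1917 (I = (7 - 53)² - 1*199 = (-46)² - 199 = 2116 - 199 = 1917)
u(-160)/I + 34250/12916 = 98/1917 + 34250/12916 = 98*(1/1917) + 34250*(1/12916) = 98/1917 + 17125/6458 = 33461509/12379986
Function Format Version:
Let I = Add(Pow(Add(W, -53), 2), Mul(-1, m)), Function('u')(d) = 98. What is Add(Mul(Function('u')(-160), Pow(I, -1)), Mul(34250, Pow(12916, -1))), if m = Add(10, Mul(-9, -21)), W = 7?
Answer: Rational(33461509, 12379986) ≈ 2.7029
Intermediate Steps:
m = 199 (m = Add(10, 189) = 199)
I = 1917 (I = Add(Pow(Add(7, -53), 2), Mul(-1, 199)) = Add(Pow(-46, 2), -199) = Add(2116, -199) = 1917)
Add(Mul(Function('u')(-160), Pow(I, -1)), Mul(34250, Pow(12916, -1))) = Add(Mul(98, Pow(1917, -1)), Mul(34250, Pow(12916, -1))) = Add(Mul(98, Rational(1, 1917)), Mul(34250, Rational(1, 12916))) = Add(Rational(98, 1917), Rational(17125, 6458)) = Rational(33461509, 12379986)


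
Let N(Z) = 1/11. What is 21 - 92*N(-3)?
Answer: 139/11 ≈ 12.636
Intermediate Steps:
N(Z) = 1/11
21 - 92*N(-3) = 21 - 92*1/11 = 21 - 92/11 = 139/11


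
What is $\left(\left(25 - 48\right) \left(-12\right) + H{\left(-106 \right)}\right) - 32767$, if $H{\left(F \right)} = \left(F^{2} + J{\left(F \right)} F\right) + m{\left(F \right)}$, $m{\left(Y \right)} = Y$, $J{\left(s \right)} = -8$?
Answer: $-20513$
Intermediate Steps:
$H{\left(F \right)} = F^{2} - 7 F$ ($H{\left(F \right)} = \left(F^{2} - 8 F\right) + F = F^{2} - 7 F$)
$\left(\left(25 - 48\right) \left(-12\right) + H{\left(-106 \right)}\right) - 32767 = \left(\left(25 - 48\right) \left(-12\right) - 106 \left(-7 - 106\right)\right) - 32767 = \left(\left(-23\right) \left(-12\right) - -11978\right) - 32767 = \left(276 + 11978\right) - 32767 = 12254 - 32767 = -20513$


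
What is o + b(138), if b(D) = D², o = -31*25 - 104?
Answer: 18165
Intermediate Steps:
o = -879 (o = -775 - 104 = -879)
o + b(138) = -879 + 138² = -879 + 19044 = 18165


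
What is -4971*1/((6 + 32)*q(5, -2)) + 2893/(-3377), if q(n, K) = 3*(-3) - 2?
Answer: 1416163/128326 ≈ 11.036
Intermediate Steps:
q(n, K) = -11 (q(n, K) = -9 - 2 = -11)
-4971*1/((6 + 32)*q(5, -2)) + 2893/(-3377) = -4971*(-1/(11*(6 + 32))) + 2893/(-3377) = -4971/((-11*38)) + 2893*(-1/3377) = -4971/(-418) - 263/307 = -4971*(-1/418) - 263/307 = 4971/418 - 263/307 = 1416163/128326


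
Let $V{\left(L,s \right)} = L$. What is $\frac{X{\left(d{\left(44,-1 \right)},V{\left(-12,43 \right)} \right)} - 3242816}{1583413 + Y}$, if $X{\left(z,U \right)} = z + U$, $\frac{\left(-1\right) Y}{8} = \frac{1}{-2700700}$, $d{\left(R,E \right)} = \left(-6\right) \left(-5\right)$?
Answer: $- \frac{2189456139650}{1069080872277} \approx -2.048$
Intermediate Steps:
$d{\left(R,E \right)} = 30$
$Y = \frac{2}{675175}$ ($Y = - \frac{8}{-2700700} = \left(-8\right) \left(- \frac{1}{2700700}\right) = \frac{2}{675175} \approx 2.9622 \cdot 10^{-6}$)
$X{\left(z,U \right)} = U + z$
$\frac{X{\left(d{\left(44,-1 \right)},V{\left(-12,43 \right)} \right)} - 3242816}{1583413 + Y} = \frac{\left(-12 + 30\right) - 3242816}{1583413 + \frac{2}{675175}} = \frac{18 - 3242816}{\frac{1069080872277}{675175}} = \left(-3242798\right) \frac{675175}{1069080872277} = - \frac{2189456139650}{1069080872277}$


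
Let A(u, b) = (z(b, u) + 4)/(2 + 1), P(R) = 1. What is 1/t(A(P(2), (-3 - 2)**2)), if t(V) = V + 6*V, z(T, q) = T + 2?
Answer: 3/217 ≈ 0.013825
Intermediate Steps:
z(T, q) = 2 + T
A(u, b) = 2 + b/3 (A(u, b) = ((2 + b) + 4)/(2 + 1) = (6 + b)/3 = (6 + b)*(1/3) = 2 + b/3)
t(V) = 7*V
1/t(A(P(2), (-3 - 2)**2)) = 1/(7*(2 + (-3 - 2)**2/3)) = 1/(7*(2 + (1/3)*(-5)**2)) = 1/(7*(2 + (1/3)*25)) = 1/(7*(2 + 25/3)) = 1/(7*(31/3)) = 1/(217/3) = 3/217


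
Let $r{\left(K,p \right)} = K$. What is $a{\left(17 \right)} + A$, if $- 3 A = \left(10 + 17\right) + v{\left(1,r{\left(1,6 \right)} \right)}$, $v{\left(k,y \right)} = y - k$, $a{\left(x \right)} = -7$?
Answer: $-16$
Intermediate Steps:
$A = -9$ ($A = - \frac{\left(10 + 17\right) + \left(1 - 1\right)}{3} = - \frac{27 + \left(1 - 1\right)}{3} = - \frac{27 + 0}{3} = \left(- \frac{1}{3}\right) 27 = -9$)
$a{\left(17 \right)} + A = -7 - 9 = -16$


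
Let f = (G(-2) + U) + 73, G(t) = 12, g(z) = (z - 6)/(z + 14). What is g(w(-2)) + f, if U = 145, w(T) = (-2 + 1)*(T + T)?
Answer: 2069/9 ≈ 229.89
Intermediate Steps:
w(T) = -2*T
g(z) = (-6 + z)/(14 + z)
f = 230 (f = (12 + 145) + 73 = 157 + 73 = 230)
g(w(-2)) + f = (-6 - 2*(-2))/(14 - 2*(-2)) + 230 = (-6 + 4)/(14 + 4) + 230 = -2/18 + 230 = (1/18)*(-2) + 230 = -⅑ + 230 = 2069/9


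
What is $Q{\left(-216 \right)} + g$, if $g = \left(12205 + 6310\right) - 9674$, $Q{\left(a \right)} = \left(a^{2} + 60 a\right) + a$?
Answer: $42321$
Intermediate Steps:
$Q{\left(a \right)} = a^{2} + 61 a$
$g = 8841$ ($g = 18515 - 9674 = 8841$)
$Q{\left(-216 \right)} + g = - 216 \left(61 - 216\right) + 8841 = \left(-216\right) \left(-155\right) + 8841 = 33480 + 8841 = 42321$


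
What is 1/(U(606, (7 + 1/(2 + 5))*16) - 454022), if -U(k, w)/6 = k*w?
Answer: -7/6086954 ≈ -1.1500e-6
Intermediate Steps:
U(k, w) = -6*k*w
1/(U(606, (7 + 1/(2 + 5))*16) - 454022) = 1/(-6*606*(7 + 1/(2 + 5))*16 - 454022) = 1/(-6*606*(7 + 1/7)*16 - 454022) = 1/(-6*606*(7 + ⅐)*16 - 454022) = 1/(-6*606*(50/7)*16 - 454022) = 1/(-6*606*800/7 - 454022) = 1/(-2908800/7 - 454022) = 1/(-6086954/7) = -7/6086954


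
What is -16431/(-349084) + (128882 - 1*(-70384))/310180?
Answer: 18664284981/27069718780 ≈ 0.68949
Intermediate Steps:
-16431/(-349084) + (128882 - 1*(-70384))/310180 = -16431*(-1/349084) + (128882 + 70384)*(1/310180) = 16431/349084 + 199266*(1/310180) = 16431/349084 + 99633/155090 = 18664284981/27069718780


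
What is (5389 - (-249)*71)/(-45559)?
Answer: -23068/45559 ≈ -0.50633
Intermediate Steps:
(5389 - (-249)*71)/(-45559) = (5389 - 1*(-17679))*(-1/45559) = (5389 + 17679)*(-1/45559) = 23068*(-1/45559) = -23068/45559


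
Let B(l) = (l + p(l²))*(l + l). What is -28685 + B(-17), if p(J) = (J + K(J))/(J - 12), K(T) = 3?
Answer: -7795567/277 ≈ -28143.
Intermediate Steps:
p(J) = (3 + J)/(-12 + J) (p(J) = (J + 3)/(J - 12) = (3 + J)/(-12 + J))
B(l) = 2*l*(l + (3 + l²)/(-12 + l²)) (B(l) = (l + (3 + l²)/(-12 + l²))*(l + l) = (l + (3 + l²)/(-12 + l²))*(2*l) = 2*l*(l + (3 + l²)/(-12 + l²)))
-28685 + B(-17) = -28685 + 2*(-17)*(3 + (-17)² - 17*(-12 + (-17)²))/(-12 + (-17)²) = -28685 + 2*(-17)*(3 + 289 - 17*(-12 + 289))/(-12 + 289) = -28685 + 2*(-17)*(3 + 289 - 17*277)/277 = -28685 + 2*(-17)*(1/277)*(3 + 289 - 4709) = -28685 + 2*(-17)*(1/277)*(-4417) = -28685 + 150178/277 = -7795567/277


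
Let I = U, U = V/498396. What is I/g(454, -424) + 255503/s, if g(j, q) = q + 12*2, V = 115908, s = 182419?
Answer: 4242960454479/3030563330800 ≈ 1.4001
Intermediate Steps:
U = 9659/41533 (U = 115908/498396 = 115908*(1/498396) = 9659/41533 ≈ 0.23256)
I = 9659/41533 ≈ 0.23256
g(j, q) = 24 + q (g(j, q) = q + 24 = 24 + q)
I/g(454, -424) + 255503/s = 9659/(41533*(24 - 424)) + 255503/182419 = (9659/41533)/(-400) + 255503*(1/182419) = (9659/41533)*(-1/400) + 255503/182419 = -9659/16613200 + 255503/182419 = 4242960454479/3030563330800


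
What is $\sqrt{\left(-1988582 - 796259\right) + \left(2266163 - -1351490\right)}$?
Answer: $2 \sqrt{208203} \approx 912.58$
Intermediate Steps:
$\sqrt{\left(-1988582 - 796259\right) + \left(2266163 - -1351490\right)} = \sqrt{\left(-1988582 - 796259\right) + \left(2266163 + 1351490\right)} = \sqrt{-2784841 + 3617653} = \sqrt{832812} = 2 \sqrt{208203}$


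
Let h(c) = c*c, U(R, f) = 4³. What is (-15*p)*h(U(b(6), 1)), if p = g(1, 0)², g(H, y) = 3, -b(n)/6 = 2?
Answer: -552960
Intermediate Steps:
b(n) = -12 (b(n) = -6*2 = -12)
U(R, f) = 64
h(c) = c²
p = 9 (p = 3² = 9)
(-15*p)*h(U(b(6), 1)) = -15*9*64² = -135*4096 = -552960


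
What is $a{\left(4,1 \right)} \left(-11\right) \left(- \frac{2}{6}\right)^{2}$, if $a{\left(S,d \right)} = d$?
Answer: $- \frac{11}{9} \approx -1.2222$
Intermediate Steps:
$a{\left(4,1 \right)} \left(-11\right) \left(- \frac{2}{6}\right)^{2} = 1 \left(-11\right) \left(- \frac{2}{6}\right)^{2} = - 11 \left(\left(-2\right) \frac{1}{6}\right)^{2} = - 11 \left(- \frac{1}{3}\right)^{2} = \left(-11\right) \frac{1}{9} = - \frac{11}{9}$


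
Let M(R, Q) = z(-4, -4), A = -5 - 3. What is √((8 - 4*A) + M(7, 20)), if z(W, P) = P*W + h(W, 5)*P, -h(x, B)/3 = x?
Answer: 2*√2 ≈ 2.8284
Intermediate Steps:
h(x, B) = -3*x
A = -8
z(W, P) = -2*P*W (z(W, P) = P*W + (-3*W)*P = P*W - 3*P*W = -2*P*W)
M(R, Q) = -32 (M(R, Q) = -2*(-4)*(-4) = -32)
√((8 - 4*A) + M(7, 20)) = √((8 - 4*(-8)) - 32) = √((8 + 32) - 32) = √(40 - 32) = √8 = 2*√2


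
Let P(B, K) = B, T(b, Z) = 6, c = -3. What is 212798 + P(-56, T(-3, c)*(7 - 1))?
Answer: 212742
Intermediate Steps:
212798 + P(-56, T(-3, c)*(7 - 1)) = 212798 - 56 = 212742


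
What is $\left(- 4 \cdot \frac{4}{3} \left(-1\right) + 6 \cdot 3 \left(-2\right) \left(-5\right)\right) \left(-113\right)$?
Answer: $- \frac{62828}{3} \approx -20943.0$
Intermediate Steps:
$\left(- 4 \cdot \frac{4}{3} \left(-1\right) + 6 \cdot 3 \left(-2\right) \left(-5\right)\right) \left(-113\right) = \left(- 4 \cdot 4 \cdot \frac{1}{3} \left(-1\right) + 6 \left(-6\right) \left(-5\right)\right) \left(-113\right) = \left(\left(-4\right) \frac{4}{3} \left(-1\right) - -180\right) \left(-113\right) = \left(\left(- \frac{16}{3}\right) \left(-1\right) + 180\right) \left(-113\right) = \left(\frac{16}{3} + 180\right) \left(-113\right) = \frac{556}{3} \left(-113\right) = - \frac{62828}{3}$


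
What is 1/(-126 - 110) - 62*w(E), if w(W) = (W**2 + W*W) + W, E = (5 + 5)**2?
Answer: -294103201/236 ≈ -1.2462e+6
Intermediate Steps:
E = 100 (E = 10**2 = 100)
w(W) = W + 2*W**2 (w(W) = (W**2 + W**2) + W = 2*W**2 + W = W + 2*W**2)
1/(-126 - 110) - 62*w(E) = 1/(-126 - 110) - 6200*(1 + 2*100) = 1/(-236) - 6200*(1 + 200) = -1/236 - 6200*201 = -1/236 - 62*20100 = -1/236 - 1246200 = -294103201/236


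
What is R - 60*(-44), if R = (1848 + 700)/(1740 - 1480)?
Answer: 13249/5 ≈ 2649.8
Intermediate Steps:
R = 49/5 (R = 2548/260 = 2548*(1/260) = 49/5 ≈ 9.8000)
R - 60*(-44) = 49/5 - 60*(-44) = 49/5 + 2640 = 13249/5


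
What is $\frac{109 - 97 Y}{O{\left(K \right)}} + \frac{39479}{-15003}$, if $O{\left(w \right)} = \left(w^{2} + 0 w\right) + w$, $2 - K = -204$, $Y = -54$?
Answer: $- \frac{19793117}{7898246} \approx -2.506$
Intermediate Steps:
$K = 206$ ($K = 2 - -204 = 2 + 204 = 206$)
$O{\left(w \right)} = w + w^{2}$ ($O{\left(w \right)} = \left(w^{2} + 0\right) + w = w^{2} + w = w + w^{2}$)
$\frac{109 - 97 Y}{O{\left(K \right)}} + \frac{39479}{-15003} = \frac{109 - -5238}{206 \left(1 + 206\right)} + \frac{39479}{-15003} = \frac{109 + 5238}{206 \cdot 207} + 39479 \left(- \frac{1}{15003}\right) = \frac{5347}{42642} - \frac{39479}{15003} = - \frac{19793117}{7898246}$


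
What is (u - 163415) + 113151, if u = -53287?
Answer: -103551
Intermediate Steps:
(u - 163415) + 113151 = (-53287 - 163415) + 113151 = -216702 + 113151 = -103551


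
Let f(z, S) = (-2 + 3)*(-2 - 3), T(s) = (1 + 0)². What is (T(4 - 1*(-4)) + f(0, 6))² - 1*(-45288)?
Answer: 45304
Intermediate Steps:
T(s) = 1 (T(s) = 1² = 1)
f(z, S) = -5 (f(z, S) = 1*(-5) = -5)
(T(4 - 1*(-4)) + f(0, 6))² - 1*(-45288) = (1 - 5)² - 1*(-45288) = (-4)² + 45288 = 16 + 45288 = 45304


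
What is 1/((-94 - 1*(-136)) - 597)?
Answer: -1/555 ≈ -0.0018018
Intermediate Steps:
1/((-94 - 1*(-136)) - 597) = 1/((-94 + 136) - 597) = 1/(42 - 597) = 1/(-555) = -1/555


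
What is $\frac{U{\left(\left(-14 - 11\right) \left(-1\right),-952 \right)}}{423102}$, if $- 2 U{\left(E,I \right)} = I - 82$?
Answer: $\frac{517}{423102} \approx 0.0012219$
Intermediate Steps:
$U{\left(E,I \right)} = 41 - \frac{I}{2}$ ($U{\left(E,I \right)} = - \frac{I - 82}{2} = - \frac{-82 + I}{2} = 41 - \frac{I}{2}$)
$\frac{U{\left(\left(-14 - 11\right) \left(-1\right),-952 \right)}}{423102} = \frac{41 - -476}{423102} = \left(41 + 476\right) \frac{1}{423102} = 517 \cdot \frac{1}{423102} = \frac{517}{423102}$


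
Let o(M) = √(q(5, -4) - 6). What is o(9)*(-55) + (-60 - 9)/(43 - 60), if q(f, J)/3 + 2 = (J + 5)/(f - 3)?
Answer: 69/17 - 55*I*√42/2 ≈ 4.0588 - 178.22*I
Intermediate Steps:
q(f, J) = -6 + 3*(5 + J)/(-3 + f) (q(f, J) = -6 + 3*((J + 5)/(f - 3)) = -6 + 3*((5 + J)/(-3 + f)) = -6 + 3*(5 + J)/(-3 + f))
o(M) = I*√42/2 (o(M) = √(3*(11 - 4 - 2*5)/(-3 + 5) - 6) = √(3*(11 - 4 - 10)/2 - 6) = √(3*(½)*(-3) - 6) = √(-9/2 - 6) = √(-21/2) = I*√42/2)
o(9)*(-55) + (-60 - 9)/(43 - 60) = (I*√42/2)*(-55) + (-60 - 9)/(43 - 60) = -55*I*√42/2 - 69/(-17) = -55*I*√42/2 - 69*(-1/17) = -55*I*√42/2 + 69/17 = 69/17 - 55*I*√42/2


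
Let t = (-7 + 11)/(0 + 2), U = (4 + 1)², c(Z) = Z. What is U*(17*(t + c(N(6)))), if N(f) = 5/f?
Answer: 7225/6 ≈ 1204.2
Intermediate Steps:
U = 25 (U = 5² = 25)
t = 2 (t = 4/2 = 4*(½) = 2)
U*(17*(t + c(N(6)))) = 25*(17*(2 + 5/6)) = 25*(17*(2 + 5*(⅙))) = 25*(17*(2 + ⅚)) = 25*(17*(17/6)) = 25*(289/6) = 7225/6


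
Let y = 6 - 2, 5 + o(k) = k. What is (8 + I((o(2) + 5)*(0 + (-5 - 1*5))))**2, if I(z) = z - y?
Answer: 256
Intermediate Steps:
o(k) = -5 + k
y = 4
I(z) = -4 + z (I(z) = z - 1*4 = z - 4 = -4 + z)
(8 + I((o(2) + 5)*(0 + (-5 - 1*5))))**2 = (8 + (-4 + ((-5 + 2) + 5)*(0 + (-5 - 1*5))))**2 = (8 + (-4 + (-3 + 5)*(0 + (-5 - 5))))**2 = (8 + (-4 + 2*(0 - 10)))**2 = (8 + (-4 + 2*(-10)))**2 = (8 + (-4 - 20))**2 = (8 - 24)**2 = (-16)**2 = 256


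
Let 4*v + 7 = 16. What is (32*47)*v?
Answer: 3384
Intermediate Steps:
v = 9/4 (v = -7/4 + (¼)*16 = -7/4 + 4 = 9/4 ≈ 2.2500)
(32*47)*v = (32*47)*(9/4) = 1504*(9/4) = 3384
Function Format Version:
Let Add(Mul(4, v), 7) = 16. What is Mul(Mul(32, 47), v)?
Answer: 3384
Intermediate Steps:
v = Rational(9, 4) (v = Add(Rational(-7, 4), Mul(Rational(1, 4), 16)) = Add(Rational(-7, 4), 4) = Rational(9, 4) ≈ 2.2500)
Mul(Mul(32, 47), v) = Mul(Mul(32, 47), Rational(9, 4)) = Mul(1504, Rational(9, 4)) = 3384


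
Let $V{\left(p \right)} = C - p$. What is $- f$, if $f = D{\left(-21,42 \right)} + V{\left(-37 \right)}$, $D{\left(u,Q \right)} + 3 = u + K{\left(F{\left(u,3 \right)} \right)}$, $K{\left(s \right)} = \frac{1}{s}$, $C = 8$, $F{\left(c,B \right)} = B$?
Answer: $- \frac{64}{3} \approx -21.333$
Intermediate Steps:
$V{\left(p \right)} = 8 - p$
$D{\left(u,Q \right)} = - \frac{8}{3} + u$ ($D{\left(u,Q \right)} = -3 + \left(u + \frac{1}{3}\right) = -3 + \left(\frac{1}{3} + u\right) = - \frac{8}{3} + u$)
$f = \frac{64}{3}$ ($f = \left(- \frac{8}{3} - 21\right) + \left(8 - -37\right) = - \frac{71}{3} + \left(8 + 37\right) = - \frac{71}{3} + 45 = \frac{64}{3} \approx 21.333$)
$- f = \left(-1\right) \frac{64}{3} = - \frac{64}{3}$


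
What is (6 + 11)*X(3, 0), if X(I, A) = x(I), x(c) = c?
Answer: 51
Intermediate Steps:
X(I, A) = I
(6 + 11)*X(3, 0) = (6 + 11)*3 = 17*3 = 51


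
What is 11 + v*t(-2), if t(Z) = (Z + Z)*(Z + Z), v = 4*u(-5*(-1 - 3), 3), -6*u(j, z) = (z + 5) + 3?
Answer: -319/3 ≈ -106.33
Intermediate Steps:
u(j, z) = -4/3 - z/6 (u(j, z) = -((z + 5) + 3)/6 = -((5 + z) + 3)/6 = -(8 + z)/6 = -4/3 - z/6)
v = -22/3 (v = 4*(-4/3 - 1/6*3) = 4*(-4/3 - 1/2) = 4*(-11/6) = -22/3 ≈ -7.3333)
t(Z) = 4*Z**2 (t(Z) = (2*Z)*(2*Z) = 4*Z**2)
11 + v*t(-2) = 11 - 88*(-2)**2/3 = 11 - 88*4/3 = 11 - 22/3*16 = 11 - 352/3 = -319/3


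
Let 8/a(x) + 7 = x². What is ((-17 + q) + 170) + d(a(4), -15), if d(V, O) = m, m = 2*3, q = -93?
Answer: 66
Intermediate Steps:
a(x) = 8/(-7 + x²)
m = 6
d(V, O) = 6
((-17 + q) + 170) + d(a(4), -15) = ((-17 - 93) + 170) + 6 = (-110 + 170) + 6 = 60 + 6 = 66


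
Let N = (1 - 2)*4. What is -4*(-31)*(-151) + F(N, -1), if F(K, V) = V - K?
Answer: -18721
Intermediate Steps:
N = -4 (N = -1*4 = -4)
-4*(-31)*(-151) + F(N, -1) = -4*(-31)*(-151) + (-1 - 1*(-4)) = 124*(-151) + (-1 + 4) = -18724 + 3 = -18721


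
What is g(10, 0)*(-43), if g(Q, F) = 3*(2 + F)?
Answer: -258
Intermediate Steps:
g(Q, F) = 6 + 3*F
g(10, 0)*(-43) = (6 + 3*0)*(-43) = (6 + 0)*(-43) = 6*(-43) = -258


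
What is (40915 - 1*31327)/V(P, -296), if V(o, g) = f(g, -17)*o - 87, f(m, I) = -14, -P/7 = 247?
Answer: 9588/24119 ≈ 0.39753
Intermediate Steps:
P = -1729 (P = -7*247 = -1729)
V(o, g) = -87 - 14*o (V(o, g) = -14*o - 87 = -87 - 14*o)
(40915 - 1*31327)/V(P, -296) = (40915 - 1*31327)/(-87 - 14*(-1729)) = (40915 - 31327)/(-87 + 24206) = 9588/24119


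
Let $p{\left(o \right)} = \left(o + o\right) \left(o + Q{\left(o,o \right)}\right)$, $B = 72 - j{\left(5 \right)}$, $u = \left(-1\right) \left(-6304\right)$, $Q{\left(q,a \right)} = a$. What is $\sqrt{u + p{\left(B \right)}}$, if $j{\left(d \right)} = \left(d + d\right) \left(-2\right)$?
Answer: $4 \sqrt{2510} \approx 200.4$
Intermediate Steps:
$j{\left(d \right)} = - 4 d$ ($j{\left(d \right)} = 2 d \left(-2\right) = - 4 d$)
$u = 6304$
$B = 92$ ($B = 72 - \left(-4\right) 5 = 72 - -20 = 72 + 20 = 92$)
$p{\left(o \right)} = 4 o^{2}$ ($p{\left(o \right)} = \left(o + o\right) \left(o + o\right) = 2 o 2 o = 4 o^{2}$)
$\sqrt{u + p{\left(B \right)}} = \sqrt{6304 + 4 \cdot 92^{2}} = \sqrt{6304 + 4 \cdot 8464} = \sqrt{6304 + 33856} = \sqrt{40160} = 4 \sqrt{2510}$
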